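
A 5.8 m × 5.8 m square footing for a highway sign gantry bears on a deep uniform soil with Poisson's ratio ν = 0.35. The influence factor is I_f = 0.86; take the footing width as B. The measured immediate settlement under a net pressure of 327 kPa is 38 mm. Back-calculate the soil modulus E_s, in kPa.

E_s ≈ 37700 kPa

S_e = q·B·(1−ν²)/E_s · I_f  ⇒  E_s = q·B·(1−ν²)·I_f / S_e.
E_s = 327 × 5.8 × 0.8775 × 0.86 / 0.038 = 37660 kPa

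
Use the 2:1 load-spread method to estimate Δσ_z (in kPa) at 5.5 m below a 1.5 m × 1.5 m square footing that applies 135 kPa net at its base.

Δσ_z ≈ 6.2 kPa

By the 2:1 method the load spreads at 1 horizontal : 2 vertical, so at depth z the loaded area has grown by z in each plan dimension:
Δσ = qBL/((B+z)(L+z)) = 135×1.5×1.5/((1.5+5.5)(1.5+5.5)) = 6.199 kPa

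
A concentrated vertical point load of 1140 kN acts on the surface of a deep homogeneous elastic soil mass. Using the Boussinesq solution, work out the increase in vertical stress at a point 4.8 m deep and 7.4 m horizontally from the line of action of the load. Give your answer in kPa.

Δσ_z ≈ 1.13 kPa

Boussinesq vertical stress below a point load on an elastic half-space:
Δσ_z = 3P/(2πz²) · [1 + (r/z)²]^(−5/2)
r/z = 7.4/4.8 = 1.5417; [1+(r/z)²]^(−5/2) = 0.047726.
Δσ_z = 3×1140/(2π×4.8²) × 0.047726 = 23.625 × 0.047726 = 1.128 kPa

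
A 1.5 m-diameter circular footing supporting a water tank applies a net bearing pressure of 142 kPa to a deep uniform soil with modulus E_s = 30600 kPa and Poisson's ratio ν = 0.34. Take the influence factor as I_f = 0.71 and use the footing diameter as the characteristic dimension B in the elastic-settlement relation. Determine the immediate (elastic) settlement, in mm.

S_e ≈ 4.37 mm

Immediate (elastic) settlement: S_e = q·B·(1−ν²)/E_s · I_f.
S_e = 142 × 1.5 × (1 − 0.34²) / 30600 × 0.71
    = 142 × 1.5 × 0.8844 / 30600 × 0.71
    = 0.004371 m = 4.371 mm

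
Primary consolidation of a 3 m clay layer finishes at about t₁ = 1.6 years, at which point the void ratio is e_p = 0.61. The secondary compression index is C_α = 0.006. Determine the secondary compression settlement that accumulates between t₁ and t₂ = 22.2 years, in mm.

Secondary compression: S_s = C_α·H/(1+e_p)·log₁₀(t₂/t₁)
S_s = 0.006×3/(1+0.61)×log₁₀(22.2/1.6)
    = 0.01118 × 1.142 = 0.01277 m

S_s ≈ 12.8 mm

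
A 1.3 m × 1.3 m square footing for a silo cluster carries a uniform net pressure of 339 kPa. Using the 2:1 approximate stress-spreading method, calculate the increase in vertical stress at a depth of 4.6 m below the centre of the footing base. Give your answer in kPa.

Δσ_z ≈ 16.5 kPa

By the 2:1 method the load spreads at 1 horizontal : 2 vertical, so at depth z the loaded area has grown by z in each plan dimension:
Δσ = qBL/((B+z)(L+z)) = 339×1.3×1.3/((1.3+4.6)(1.3+4.6)) = 16.458 kPa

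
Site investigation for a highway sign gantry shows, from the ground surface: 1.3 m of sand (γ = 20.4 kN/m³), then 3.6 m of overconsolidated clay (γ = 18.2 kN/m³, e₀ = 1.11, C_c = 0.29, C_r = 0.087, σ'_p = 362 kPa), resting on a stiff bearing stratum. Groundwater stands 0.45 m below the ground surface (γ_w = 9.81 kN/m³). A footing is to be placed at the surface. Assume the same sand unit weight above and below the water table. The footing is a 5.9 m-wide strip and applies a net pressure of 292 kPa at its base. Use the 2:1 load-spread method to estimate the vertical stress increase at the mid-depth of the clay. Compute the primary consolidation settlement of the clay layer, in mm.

Mid-depth of clay below the ground surface: z = 1.3 + 3.6/2 = 3.1 m.
Total vertical stress at mid-clay: σ_v = 20.4×1.3 + 18.2×1.8 = 59.28 kPa.
Pore pressure: u = 9.81×(3.1 − 0.45) = 25.997 kPa.
Initial effective stress: σ'_0 = σ_v − u = 59.28 − 25.997 = 33.283 kPa.
Stress increase at mid-clay by the 2:1 spreading method:
Δσ = qB/(B+z) = 292×5.9/(5.9+3.1) = 191.42 kPa
Final effective stress: σ'_f = 33.283 + 191.42 = 224.7 kPa.
σ'_f = 224.7 ≤ σ'_p = 362 kPa, so the clay remains overconsolidated and only the recompression index applies:
S_c = C_r·H/(1+e₀)·log₁₀(σ'_f/σ'_0) = 0.087×3.6/2.11×log₁₀(224.7/33.283)
    = 0.14844 × 0.82938 = 0.1231 m

S_c ≈ 123 mm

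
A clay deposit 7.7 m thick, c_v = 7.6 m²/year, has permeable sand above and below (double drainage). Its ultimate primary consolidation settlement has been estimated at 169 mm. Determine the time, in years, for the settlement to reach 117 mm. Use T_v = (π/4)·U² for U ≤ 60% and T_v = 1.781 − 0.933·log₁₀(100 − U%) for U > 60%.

Drainage path length: H_d = H/2 = 3.85 m (double drainage).
U = S(t)/S_ult = 117/169 = 0.6923.
U > 60%: T_v = 1.781 − 0.933·log₁₀(100 − 69.231) = 0.39259.
t = T_v·H_d²/c_v = 0.39259×3.85²/7.6 = 0.7657 years.

t ≈ 0.766 years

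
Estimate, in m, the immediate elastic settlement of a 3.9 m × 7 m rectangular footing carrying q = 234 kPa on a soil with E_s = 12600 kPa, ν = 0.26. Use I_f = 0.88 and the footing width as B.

Immediate (elastic) settlement: S_e = q·B·(1−ν²)/E_s · I_f.
S_e = 234 × 3.9 × (1 − 0.26²) / 12600 × 0.88
    = 234 × 3.9 × 0.9324 / 12600 × 0.88
    = 0.05943 m

S_e ≈ 0.0594 m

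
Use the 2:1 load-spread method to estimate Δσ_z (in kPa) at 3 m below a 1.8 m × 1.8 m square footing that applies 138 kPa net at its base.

By the 2:1 method the load spreads at 1 horizontal : 2 vertical, so at depth z the loaded area has grown by z in each plan dimension:
Δσ = qBL/((B+z)(L+z)) = 138×1.8×1.8/((1.8+3)(1.8+3)) = 19.406 kPa

Δσ_z ≈ 19.4 kPa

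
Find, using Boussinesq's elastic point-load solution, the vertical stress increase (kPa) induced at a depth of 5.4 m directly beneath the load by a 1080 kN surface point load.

Δσ_z ≈ 17.7 kPa

Boussinesq vertical stress below a point load on an elastic half-space:
Δσ_z = 3P/(2πz²) · [1 + (r/z)²]^(−5/2)
r/z = 0/5.4 = 0; [1+(r/z)²]^(−5/2) = 1.
Δσ_z = 3×1080/(2π×5.4²) × 1 = 17.684 × 1 = 17.68 kPa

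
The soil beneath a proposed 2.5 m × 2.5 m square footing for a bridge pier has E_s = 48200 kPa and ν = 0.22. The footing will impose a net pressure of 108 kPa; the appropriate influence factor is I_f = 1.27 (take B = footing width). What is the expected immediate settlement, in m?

S_e ≈ 0.00677 m

Immediate (elastic) settlement: S_e = q·B·(1−ν²)/E_s · I_f.
S_e = 108 × 2.5 × (1 − 0.22²) / 48200 × 1.27
    = 108 × 2.5 × 0.9516 / 48200 × 1.27
    = 0.00677 m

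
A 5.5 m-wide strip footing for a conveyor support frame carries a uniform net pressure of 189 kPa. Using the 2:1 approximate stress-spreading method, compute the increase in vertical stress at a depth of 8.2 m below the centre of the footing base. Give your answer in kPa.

By the 2:1 method the load spreads at 1 horizontal : 2 vertical, so at depth z the loaded area has grown by z in each plan dimension:
Δσ = qB/(B+z) = 189×5.5/(5.5+8.2) = 75.876 kPa

Δσ_z ≈ 75.9 kPa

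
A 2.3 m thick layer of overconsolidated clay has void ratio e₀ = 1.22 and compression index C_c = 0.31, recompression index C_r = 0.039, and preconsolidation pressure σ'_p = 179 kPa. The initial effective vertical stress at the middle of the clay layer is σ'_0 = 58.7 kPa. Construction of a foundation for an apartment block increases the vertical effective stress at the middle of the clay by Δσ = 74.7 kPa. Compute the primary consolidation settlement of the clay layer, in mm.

S_c ≈ 14.4 mm

Final effective stress: σ'_f = 58.7 + 74.7 = 133.4 kPa.
σ'_f = 133.4 ≤ σ'_p = 179 kPa, so the clay remains overconsolidated and only the recompression index applies:
S_c = C_r·H/(1+e₀)·log₁₀(σ'_f/σ'_0) = 0.039×2.3/2.22×log₁₀(133.4/58.7)
    = 0.040404 × 0.35652 = 0.0144 m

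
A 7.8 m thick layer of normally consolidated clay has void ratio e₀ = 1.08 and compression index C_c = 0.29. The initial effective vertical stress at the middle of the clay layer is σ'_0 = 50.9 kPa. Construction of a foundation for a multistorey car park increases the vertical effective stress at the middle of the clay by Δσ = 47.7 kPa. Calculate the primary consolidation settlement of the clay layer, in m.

Final effective stress: σ'_f = σ'_0 + Δσ = 50.9 + 47.7 = 98.6 kPa.
Normally consolidated clay, so the full stress increment lies on the virgin compression line:
S_c = C_c·H/(1+e₀)·log₁₀(σ'_f/σ'_0) = 0.29×7.8/(1+1.08)×log₁₀(98.6/50.9)
    = 1.0875 × 0.28716 = 0.3123 m

S_c ≈ 0.312 m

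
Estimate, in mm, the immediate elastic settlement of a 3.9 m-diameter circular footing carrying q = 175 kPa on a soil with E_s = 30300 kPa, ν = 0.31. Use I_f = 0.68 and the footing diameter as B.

Immediate (elastic) settlement: S_e = q·B·(1−ν²)/E_s · I_f.
S_e = 175 × 3.9 × (1 − 0.31²) / 30300 × 0.68
    = 175 × 3.9 × 0.9039 / 30300 × 0.68
    = 0.01384 m = 13.84 mm

S_e ≈ 13.8 mm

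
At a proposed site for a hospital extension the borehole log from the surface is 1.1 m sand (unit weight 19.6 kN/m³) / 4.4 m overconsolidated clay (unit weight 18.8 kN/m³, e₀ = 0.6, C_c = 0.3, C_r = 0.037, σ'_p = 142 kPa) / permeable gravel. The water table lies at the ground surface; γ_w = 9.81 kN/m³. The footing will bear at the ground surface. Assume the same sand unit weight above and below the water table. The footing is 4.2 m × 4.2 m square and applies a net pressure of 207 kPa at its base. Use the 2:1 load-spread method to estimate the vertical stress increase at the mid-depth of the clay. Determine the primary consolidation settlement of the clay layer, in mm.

S_c ≈ 50.4 mm

Mid-depth of clay below the ground surface: z = 1.1 + 4.4/2 = 3.3 m.
Total vertical stress at mid-clay: σ_v = 19.6×1.1 + 18.8×2.2 = 62.92 kPa.
Pore pressure: u = 9.81×(3.3 − 0) = 32.373 kPa.
Initial effective stress: σ'_0 = σ_v − u = 62.92 − 32.373 = 30.547 kPa.
Stress increase at mid-clay by the 2:1 spreading method:
Δσ = qBL/((B+z)(L+z)) = 207×4.2×4.2/((4.2+3.3)(4.2+3.3)) = 64.915 kPa
Final effective stress: σ'_f = 30.547 + 64.915 = 95.462 kPa.
σ'_f = 95.462 ≤ σ'_p = 142 kPa, so the clay remains overconsolidated and only the recompression index applies:
S_c = C_r·H/(1+e₀)·log₁₀(σ'_f/σ'_0) = 0.037×4.4/1.6×log₁₀(95.462/30.547)
    = 0.10175 × 0.49486 = 0.05035 m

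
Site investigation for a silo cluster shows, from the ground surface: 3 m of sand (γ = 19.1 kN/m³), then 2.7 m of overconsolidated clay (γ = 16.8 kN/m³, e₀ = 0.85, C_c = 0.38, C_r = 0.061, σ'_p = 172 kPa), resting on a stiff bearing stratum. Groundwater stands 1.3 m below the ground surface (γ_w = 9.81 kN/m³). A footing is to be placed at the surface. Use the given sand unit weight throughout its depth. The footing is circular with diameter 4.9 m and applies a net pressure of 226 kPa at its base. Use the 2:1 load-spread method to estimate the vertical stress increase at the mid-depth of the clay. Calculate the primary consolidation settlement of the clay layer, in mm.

S_c ≈ 31.6 mm

Mid-depth of clay below the ground surface: z = 3 + 2.7/2 = 4.35 m.
Total vertical stress at mid-clay: σ_v = 19.1×3 + 16.8×1.35 = 79.98 kPa.
Pore pressure: u = 9.81×(4.35 − 1.3) = 29.921 kPa.
Initial effective stress: σ'_0 = σ_v − u = 79.98 − 29.921 = 50.059 kPa.
Stress increase at mid-clay by the 2:1 spreading method:
Δσ ≈ qD²/(D+z)² = 226×4.9²/(4.9+4.35)² = 63.419 kPa
Final effective stress: σ'_f = 50.059 + 63.419 = 113.48 kPa.
σ'_f = 113.48 ≤ σ'_p = 172 kPa, so the clay remains overconsolidated and only the recompression index applies:
S_c = C_r·H/(1+e₀)·log₁₀(σ'_f/σ'_0) = 0.061×2.7/1.85×log₁₀(113.48/50.059)
    = 0.089029 × 0.35544 = 0.03164 m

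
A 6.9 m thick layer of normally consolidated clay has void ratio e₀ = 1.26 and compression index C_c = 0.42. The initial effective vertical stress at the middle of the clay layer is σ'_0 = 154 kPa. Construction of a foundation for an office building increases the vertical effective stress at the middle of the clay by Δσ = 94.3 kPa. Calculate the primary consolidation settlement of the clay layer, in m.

S_c ≈ 0.266 m

Final effective stress: σ'_f = σ'_0 + Δσ = 154 + 94.3 = 248.3 kPa.
Normally consolidated clay, so the full stress increment lies on the virgin compression line:
S_c = C_c·H/(1+e₀)·log₁₀(σ'_f/σ'_0) = 0.42×6.9/(1+1.26)×log₁₀(248.3/154)
    = 1.2823 × 0.20746 = 0.266 m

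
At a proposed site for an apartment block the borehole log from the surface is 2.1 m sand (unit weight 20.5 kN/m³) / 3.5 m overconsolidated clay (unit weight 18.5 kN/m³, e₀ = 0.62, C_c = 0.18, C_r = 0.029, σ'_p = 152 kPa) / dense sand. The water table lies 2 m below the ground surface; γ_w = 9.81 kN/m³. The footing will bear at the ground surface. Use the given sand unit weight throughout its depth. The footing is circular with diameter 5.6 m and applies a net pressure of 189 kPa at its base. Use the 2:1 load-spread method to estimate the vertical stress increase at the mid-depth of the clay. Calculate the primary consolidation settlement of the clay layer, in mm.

Mid-depth of clay below the ground surface: z = 2.1 + 3.5/2 = 3.85 m.
Total vertical stress at mid-clay: σ_v = 20.5×2.1 + 18.5×1.75 = 75.425 kPa.
Pore pressure: u = 9.81×(3.85 − 2) = 18.149 kPa.
Initial effective stress: σ'_0 = σ_v − u = 75.425 − 18.149 = 57.276 kPa.
Stress increase at mid-clay by the 2:1 spreading method:
Δσ ≈ qD²/(D+z)² = 189×5.6²/(5.6+3.85)² = 66.37 kPa
Final effective stress: σ'_f = 57.276 + 66.37 = 123.65 kPa.
σ'_f = 123.65 ≤ σ'_p = 152 kPa, so the clay remains overconsolidated and only the recompression index applies:
S_c = C_r·H/(1+e₀)·log₁₀(σ'_f/σ'_0) = 0.029×3.5/1.62×log₁₀(123.65/57.276)
    = 0.062655 × 0.33422 = 0.02094 m

S_c ≈ 20.9 mm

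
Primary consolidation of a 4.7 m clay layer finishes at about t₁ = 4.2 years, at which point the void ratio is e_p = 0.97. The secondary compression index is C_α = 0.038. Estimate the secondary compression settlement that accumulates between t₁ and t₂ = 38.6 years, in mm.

S_s ≈ 87.3 mm

Secondary compression: S_s = C_α·H/(1+e_p)·log₁₀(t₂/t₁)
S_s = 0.038×4.7/(1+0.97)×log₁₀(38.6/4.2)
    = 0.09066 × 0.9633 = 0.08734 m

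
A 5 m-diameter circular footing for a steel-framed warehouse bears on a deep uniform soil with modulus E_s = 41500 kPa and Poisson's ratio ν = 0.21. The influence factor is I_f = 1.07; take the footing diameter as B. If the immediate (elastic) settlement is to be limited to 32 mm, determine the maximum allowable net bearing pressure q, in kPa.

q ≈ 260 kPa

S_e = q·B·(1−ν²)/E_s · I_f  ⇒  q = S_e·E_s / (B·(1−ν²)·I_f).
q = 0.032 × 41500 / (5 × 0.9559 × 1.07) = 259.7 kPa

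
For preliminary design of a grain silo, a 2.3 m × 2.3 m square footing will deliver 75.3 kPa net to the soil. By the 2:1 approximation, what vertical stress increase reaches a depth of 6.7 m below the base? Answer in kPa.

Δσ_z ≈ 4.92 kPa

By the 2:1 method the load spreads at 1 horizontal : 2 vertical, so at depth z the loaded area has grown by z in each plan dimension:
Δσ = qBL/((B+z)(L+z)) = 75.3×2.3×2.3/((2.3+6.7)(2.3+6.7)) = 4.9177 kPa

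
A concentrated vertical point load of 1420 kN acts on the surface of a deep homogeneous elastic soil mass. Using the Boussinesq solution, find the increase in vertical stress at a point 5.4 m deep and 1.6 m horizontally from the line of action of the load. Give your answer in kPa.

Δσ_z ≈ 18.8 kPa

Boussinesq vertical stress below a point load on an elastic half-space:
Δσ_z = 3P/(2πz²) · [1 + (r/z)²]^(−5/2)
r/z = 1.6/5.4 = 0.2963; [1+(r/z)²]^(−5/2) = 0.81028.
Δσ_z = 3×1420/(2π×5.4²) × 0.81028 = 23.251 × 0.81028 = 18.84 kPa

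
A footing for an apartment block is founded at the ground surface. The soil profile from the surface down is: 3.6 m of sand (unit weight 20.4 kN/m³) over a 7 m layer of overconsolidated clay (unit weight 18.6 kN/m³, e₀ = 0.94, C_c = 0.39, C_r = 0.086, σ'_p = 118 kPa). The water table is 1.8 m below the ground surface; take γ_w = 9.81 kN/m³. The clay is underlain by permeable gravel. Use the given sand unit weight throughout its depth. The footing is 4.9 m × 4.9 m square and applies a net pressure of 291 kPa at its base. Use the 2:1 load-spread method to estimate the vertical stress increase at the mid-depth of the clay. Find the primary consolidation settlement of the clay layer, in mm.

S_c ≈ 124 mm

Mid-depth of clay below the ground surface: z = 3.6 + 7/2 = 7.1 m.
Total vertical stress at mid-clay: σ_v = 20.4×3.6 + 18.6×3.5 = 138.54 kPa.
Pore pressure: u = 9.81×(7.1 − 1.8) = 51.993 kPa.
Initial effective stress: σ'_0 = σ_v − u = 138.54 − 51.993 = 86.547 kPa.
Stress increase at mid-clay by the 2:1 spreading method:
Δσ = qBL/((B+z)(L+z)) = 291×4.9×4.9/((4.9+7.1)(4.9+7.1)) = 48.52 kPa
Final effective stress: σ'_f = 86.547 + 48.52 = 135.07 kPa.
σ'_f = 135.07 > σ'_p = 118 kPa, so the stress path crosses the preconsolidation pressure — recompression up to σ'_p, then virgin compression beyond:
S_c = H/(1+e₀)·[C_r·log₁₀(σ'_p/σ'_0) + C_c·log₁₀(σ'_f/σ'_p)]
    = 7/1.94 × [0.086×log₁₀(118/86.547) + 0.39×log₁₀(135.07/118)]
    = 3.6082 × [0.011578 + 0.022884] = 0.1243 m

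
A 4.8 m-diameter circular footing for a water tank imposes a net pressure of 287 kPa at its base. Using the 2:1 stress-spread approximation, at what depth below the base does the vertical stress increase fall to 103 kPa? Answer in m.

z ≈ 3.21 m

2:1 spreading — at depth z the loaded area has grown by z in each plan dimension:
qD²/(D+z)² = Δσ_z ⇒ z = D(√(q/Δσ_z) − 1) = 4.8×(√(287/103) − 1) = 3.212 m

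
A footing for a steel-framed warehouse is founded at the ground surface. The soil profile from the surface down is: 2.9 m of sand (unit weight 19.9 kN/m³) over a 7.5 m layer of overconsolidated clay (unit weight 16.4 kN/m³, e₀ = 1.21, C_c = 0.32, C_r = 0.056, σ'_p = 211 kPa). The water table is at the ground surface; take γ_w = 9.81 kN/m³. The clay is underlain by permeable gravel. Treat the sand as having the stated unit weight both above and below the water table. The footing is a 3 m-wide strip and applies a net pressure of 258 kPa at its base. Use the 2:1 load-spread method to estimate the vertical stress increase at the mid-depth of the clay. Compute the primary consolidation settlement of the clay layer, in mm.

Mid-depth of clay below the ground surface: z = 2.9 + 7.5/2 = 6.65 m.
Total vertical stress at mid-clay: σ_v = 19.9×2.9 + 16.4×3.75 = 119.21 kPa.
Pore pressure: u = 9.81×(6.65 − 0) = 65.237 kPa.
Initial effective stress: σ'_0 = σ_v − u = 119.21 − 65.237 = 53.973 kPa.
Stress increase at mid-clay by the 2:1 spreading method:
Δσ = qB/(B+z) = 258×3/(3+6.65) = 80.207 kPa
Final effective stress: σ'_f = 53.973 + 80.207 = 134.18 kPa.
σ'_f = 134.18 ≤ σ'_p = 211 kPa, so the clay remains overconsolidated and only the recompression index applies:
S_c = C_r·H/(1+e₀)·log₁₀(σ'_f/σ'_0) = 0.056×7.5/2.21×log₁₀(134.18/53.973)
    = 0.19005 × 0.39551 = 0.07517 m

S_c ≈ 75.2 mm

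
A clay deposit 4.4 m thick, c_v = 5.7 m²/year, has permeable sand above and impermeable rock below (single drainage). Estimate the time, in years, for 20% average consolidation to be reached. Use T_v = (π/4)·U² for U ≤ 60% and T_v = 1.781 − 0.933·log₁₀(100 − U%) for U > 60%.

t ≈ 0.107 years

Drainage path length: H_d = H = 4.4 m (single drainage).
U ≤ 60%: T_v = (π/4)·U² = (π/4)×0.2² = 0.031416.
t = T_v·H_d²/c_v = 0.031416×4.4²/5.7 = 0.1067 years.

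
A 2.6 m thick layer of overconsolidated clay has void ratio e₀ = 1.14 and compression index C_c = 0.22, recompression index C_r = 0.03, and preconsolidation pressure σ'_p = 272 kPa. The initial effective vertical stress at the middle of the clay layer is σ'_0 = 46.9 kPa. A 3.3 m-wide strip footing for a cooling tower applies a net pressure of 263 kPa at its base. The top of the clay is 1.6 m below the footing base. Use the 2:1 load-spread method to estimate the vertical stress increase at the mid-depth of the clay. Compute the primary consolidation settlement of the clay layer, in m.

S_c ≈ 0.0219 m

Mid-depth of clay below the footing base: z = 1.6 + 2.6/2 = 2.9 m.
Stress increase at mid-clay by the 2:1 spreading method:
Δσ = qB/(B+z) = 263×3.3/(3.3+2.9) = 139.98 kPa
Final effective stress: σ'_f = 46.9 + 139.98 = 186.88 kPa.
σ'_f = 186.88 ≤ σ'_p = 272 kPa, so the clay remains overconsolidated and only the recompression index applies:
S_c = C_r·H/(1+e₀)·log₁₀(σ'_f/σ'_0) = 0.03×2.6/2.14×log₁₀(186.88/46.9)
    = 0.03645 × 0.60039 = 0.02188 m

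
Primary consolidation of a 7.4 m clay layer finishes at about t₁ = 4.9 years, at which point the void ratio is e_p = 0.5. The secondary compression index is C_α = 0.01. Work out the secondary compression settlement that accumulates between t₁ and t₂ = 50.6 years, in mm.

Secondary compression: S_s = C_α·H/(1+e_p)·log₁₀(t₂/t₁)
S_s = 0.01×7.4/(1+0.5)×log₁₀(50.6/4.9)
    = 0.04933 × 1.014 = 0.05002 m

S_s ≈ 50 mm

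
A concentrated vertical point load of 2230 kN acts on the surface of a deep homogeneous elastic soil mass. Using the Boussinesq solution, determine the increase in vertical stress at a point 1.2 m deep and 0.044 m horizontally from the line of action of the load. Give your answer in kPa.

Δσ_z ≈ 737 kPa

Boussinesq vertical stress below a point load on an elastic half-space:
Δσ_z = 3P/(2πz²) · [1 + (r/z)²]^(−5/2)
r/z = 0.044/1.2 = 0.036667; [1+(r/z)²]^(−5/2) = 0.99665.
Δσ_z = 3×2230/(2π×1.2²) × 0.99665 = 739.41 × 0.99665 = 736.9 kPa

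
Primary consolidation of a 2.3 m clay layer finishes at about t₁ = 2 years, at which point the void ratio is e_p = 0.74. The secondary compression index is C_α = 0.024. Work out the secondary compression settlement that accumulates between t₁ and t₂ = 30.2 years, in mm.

Secondary compression: S_s = C_α·H/(1+e_p)·log₁₀(t₂/t₁)
S_s = 0.024×2.3/(1+0.74)×log₁₀(30.2/2)
    = 0.03172 × 1.179 = 0.0374 m

S_s ≈ 37.4 mm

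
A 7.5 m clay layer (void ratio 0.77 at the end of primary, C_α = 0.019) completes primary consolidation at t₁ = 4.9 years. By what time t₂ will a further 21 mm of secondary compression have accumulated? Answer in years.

S_s = C_α·H/(1+e_p)·log₁₀(t₂/t₁) ⇒ log₁₀(t₂/t₁) = S_s·(1+e_p)/(C_α·H).
log₁₀(t₂/t₁) = 0.021 × (1+0.77) / (0.019×7.5) = 0.2608
t₂ = t₁ × 10^0.2608 = 4.9 × 1.823 = 8.934 years

t₂ ≈ 8.93 years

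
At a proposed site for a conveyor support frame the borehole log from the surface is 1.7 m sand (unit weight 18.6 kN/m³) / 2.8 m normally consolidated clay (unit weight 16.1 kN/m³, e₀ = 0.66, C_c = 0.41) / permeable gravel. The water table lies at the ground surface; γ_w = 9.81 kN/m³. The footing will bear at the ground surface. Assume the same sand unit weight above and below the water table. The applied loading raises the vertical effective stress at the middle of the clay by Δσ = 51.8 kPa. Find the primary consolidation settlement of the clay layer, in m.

Mid-depth of clay below the ground surface: z = 1.7 + 2.8/2 = 3.1 m.
Total vertical stress at mid-clay: σ_v = 18.6×1.7 + 16.1×1.4 = 54.16 kPa.
Pore pressure: u = 9.81×(3.1 − 0) = 30.411 kPa.
Initial effective stress: σ'_0 = σ_v − u = 54.16 − 30.411 = 23.749 kPa.
Final effective stress: σ'_f = σ'_0 + Δσ = 23.749 + 51.8 = 75.549 kPa.
Normally consolidated clay, so the full stress increment lies on the virgin compression line:
S_c = C_c·H/(1+e₀)·log₁₀(σ'_f/σ'_0) = 0.41×2.8/(1+0.66)×log₁₀(75.549/23.749)
    = 0.69157 × 0.50258 = 0.3476 m

S_c ≈ 0.348 m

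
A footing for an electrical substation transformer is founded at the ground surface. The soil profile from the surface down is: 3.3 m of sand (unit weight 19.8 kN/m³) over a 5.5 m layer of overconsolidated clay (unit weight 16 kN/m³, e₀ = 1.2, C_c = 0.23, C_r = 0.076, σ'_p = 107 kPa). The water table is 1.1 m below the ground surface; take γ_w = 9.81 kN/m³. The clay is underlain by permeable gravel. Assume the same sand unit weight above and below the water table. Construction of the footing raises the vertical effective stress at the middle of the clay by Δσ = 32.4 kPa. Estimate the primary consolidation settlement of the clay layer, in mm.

S_c ≈ 35.3 mm

Mid-depth of clay below the ground surface: z = 3.3 + 5.5/2 = 6.05 m.
Total vertical stress at mid-clay: σ_v = 19.8×3.3 + 16×2.75 = 109.34 kPa.
Pore pressure: u = 9.81×(6.05 − 1.1) = 48.56 kPa.
Initial effective stress: σ'_0 = σ_v − u = 109.34 − 48.56 = 60.78 kPa.
Final effective stress: σ'_f = 60.78 + 32.4 = 93.18 kPa.
σ'_f = 93.18 ≤ σ'_p = 107 kPa, so the clay remains overconsolidated and only the recompression index applies:
S_c = C_r·H/(1+e₀)·log₁₀(σ'_f/σ'_0) = 0.076×5.5/2.2×log₁₀(93.18/60.78)
    = 0.19 × 0.18556 = 0.03526 m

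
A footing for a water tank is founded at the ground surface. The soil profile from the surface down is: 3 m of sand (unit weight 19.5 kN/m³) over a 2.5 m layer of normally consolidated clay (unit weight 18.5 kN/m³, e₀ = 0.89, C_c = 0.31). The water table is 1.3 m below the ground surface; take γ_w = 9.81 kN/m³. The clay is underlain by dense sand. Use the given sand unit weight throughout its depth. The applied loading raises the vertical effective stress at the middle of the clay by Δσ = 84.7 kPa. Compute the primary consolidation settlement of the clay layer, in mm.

S_c ≈ 171 mm

Mid-depth of clay below the ground surface: z = 3 + 2.5/2 = 4.25 m.
Total vertical stress at mid-clay: σ_v = 19.5×3 + 18.5×1.25 = 81.625 kPa.
Pore pressure: u = 9.81×(4.25 − 1.3) = 28.94 kPa.
Initial effective stress: σ'_0 = σ_v − u = 81.625 − 28.94 = 52.685 kPa.
Final effective stress: σ'_f = σ'_0 + Δσ = 52.685 + 84.7 = 137.38 kPa.
Normally consolidated clay, so the full stress increment lies on the virgin compression line:
S_c = C_c·H/(1+e₀)·log₁₀(σ'_f/σ'_0) = 0.31×2.5/(1+0.89)×log₁₀(137.38/52.685)
    = 0.41005 × 0.41624 = 0.1707 m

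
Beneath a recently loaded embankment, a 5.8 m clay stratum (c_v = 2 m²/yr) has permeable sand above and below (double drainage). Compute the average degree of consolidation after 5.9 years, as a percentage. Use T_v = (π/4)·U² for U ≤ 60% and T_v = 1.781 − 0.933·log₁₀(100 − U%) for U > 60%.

U ≈ 97.5 %

Drainage path length: H_d = H/2 = 2.9 m (double drainage).
T_v = c_v·t/H_d² = 2×5.9/2.9² = 1.4031.
T_v = 1.4031 corresponds to the U > 60% branch:
U = 1 − 10^((1.781 − T_v)/0.933)/100 = 0.9746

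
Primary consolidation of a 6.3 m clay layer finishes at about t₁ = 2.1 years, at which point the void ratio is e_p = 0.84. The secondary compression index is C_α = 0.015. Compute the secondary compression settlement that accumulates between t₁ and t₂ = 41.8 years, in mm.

Secondary compression: S_s = C_α·H/(1+e_p)·log₁₀(t₂/t₁)
S_s = 0.015×6.3/(1+0.84)×log₁₀(41.8/2.1)
    = 0.05136 × 1.299 = 0.06671 m

S_s ≈ 66.7 mm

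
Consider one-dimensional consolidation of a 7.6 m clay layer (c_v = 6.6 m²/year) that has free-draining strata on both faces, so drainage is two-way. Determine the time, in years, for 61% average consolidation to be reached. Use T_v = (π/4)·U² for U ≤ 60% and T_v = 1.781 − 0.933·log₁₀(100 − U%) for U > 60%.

t ≈ 0.649 years

Drainage path length: H_d = H/2 = 3.8 m (double drainage).
U > 60%: T_v = 1.781 − 0.933·log₁₀(100 − 61) = 0.29654.
t = T_v·H_d²/c_v = 0.29654×3.8²/6.6 = 0.6488 years.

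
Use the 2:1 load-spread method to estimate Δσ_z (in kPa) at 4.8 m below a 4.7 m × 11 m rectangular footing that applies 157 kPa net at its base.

Δσ_z ≈ 54.1 kPa

By the 2:1 method the load spreads at 1 horizontal : 2 vertical, so at depth z the loaded area has grown by z in each plan dimension:
Δσ = qBL/((B+z)(L+z)) = 157×4.7×11/((4.7+4.8)(11+4.8)) = 54.077 kPa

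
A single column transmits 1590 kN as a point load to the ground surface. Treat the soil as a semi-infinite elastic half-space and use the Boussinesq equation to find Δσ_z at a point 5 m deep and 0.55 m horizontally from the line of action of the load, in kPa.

Δσ_z ≈ 29.5 kPa

Boussinesq vertical stress below a point load on an elastic half-space:
Δσ_z = 3P/(2πz²) · [1 + (r/z)²]^(−5/2)
r/z = 0.55/5 = 0.11; [1+(r/z)²]^(−5/2) = 0.97038.
Δσ_z = 3×1590/(2π×5²) × 0.97038 = 30.367 × 0.97038 = 29.47 kPa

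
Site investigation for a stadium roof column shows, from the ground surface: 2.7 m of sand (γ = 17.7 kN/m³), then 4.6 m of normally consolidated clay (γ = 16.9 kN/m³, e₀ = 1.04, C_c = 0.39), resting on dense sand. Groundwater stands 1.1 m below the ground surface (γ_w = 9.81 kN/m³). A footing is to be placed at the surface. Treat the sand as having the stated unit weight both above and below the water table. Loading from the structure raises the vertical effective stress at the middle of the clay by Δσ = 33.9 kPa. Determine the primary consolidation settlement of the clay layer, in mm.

S_c ≈ 203 mm

Mid-depth of clay below the ground surface: z = 2.7 + 4.6/2 = 5 m.
Total vertical stress at mid-clay: σ_v = 17.7×2.7 + 16.9×2.3 = 86.66 kPa.
Pore pressure: u = 9.81×(5 − 1.1) = 38.259 kPa.
Initial effective stress: σ'_0 = σ_v − u = 86.66 − 38.259 = 48.401 kPa.
Final effective stress: σ'_f = σ'_0 + Δσ = 48.401 + 33.9 = 82.301 kPa.
Normally consolidated clay, so the full stress increment lies on the virgin compression line:
S_c = C_c·H/(1+e₀)·log₁₀(σ'_f/σ'_0) = 0.39×4.6/(1+1.04)×log₁₀(82.301/48.401)
    = 0.87941 × 0.23055 = 0.2027 m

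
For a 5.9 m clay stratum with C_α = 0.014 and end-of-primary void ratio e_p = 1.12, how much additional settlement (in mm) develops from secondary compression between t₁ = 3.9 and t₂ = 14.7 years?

S_s ≈ 22.5 mm

Secondary compression: S_s = C_α·H/(1+e_p)·log₁₀(t₂/t₁)
S_s = 0.014×5.9/(1+1.12)×log₁₀(14.7/3.9)
    = 0.03896 × 0.5763 = 0.02245 m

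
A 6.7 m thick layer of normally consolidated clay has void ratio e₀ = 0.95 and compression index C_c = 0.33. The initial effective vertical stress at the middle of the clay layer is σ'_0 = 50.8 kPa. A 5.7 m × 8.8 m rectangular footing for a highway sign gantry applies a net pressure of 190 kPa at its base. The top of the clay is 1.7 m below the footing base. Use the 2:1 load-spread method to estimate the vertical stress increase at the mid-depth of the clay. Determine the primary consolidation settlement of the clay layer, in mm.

Mid-depth of clay below the footing base: z = 1.7 + 6.7/2 = 5.05 m.
Stress increase at mid-clay by the 2:1 spreading method:
Δσ = qBL/((B+z)(L+z)) = 190×5.7×8.8/((5.7+5.05)(8.8+5.05)) = 64.011 kPa
Final effective stress: σ'_f = σ'_0 + Δσ = 50.8 + 64.011 = 114.81 kPa.
Normally consolidated clay, so the full stress increment lies on the virgin compression line:
S_c = C_c·H/(1+e₀)·log₁₀(σ'_f/σ'_0) = 0.33×6.7/(1+0.95)×log₁₀(114.81/50.8)
    = 1.1338 × 0.35412 = 0.4015 m

S_c ≈ 402 mm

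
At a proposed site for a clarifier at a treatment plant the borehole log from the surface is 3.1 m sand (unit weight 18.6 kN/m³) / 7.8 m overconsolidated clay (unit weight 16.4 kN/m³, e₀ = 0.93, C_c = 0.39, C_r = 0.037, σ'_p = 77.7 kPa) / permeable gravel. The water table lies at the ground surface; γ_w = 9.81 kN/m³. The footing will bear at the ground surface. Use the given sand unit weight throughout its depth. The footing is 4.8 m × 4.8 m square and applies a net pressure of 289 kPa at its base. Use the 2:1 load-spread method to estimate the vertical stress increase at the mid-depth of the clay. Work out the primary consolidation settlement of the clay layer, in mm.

S_c ≈ 203 mm

Mid-depth of clay below the ground surface: z = 3.1 + 7.8/2 = 7 m.
Total vertical stress at mid-clay: σ_v = 18.6×3.1 + 16.4×3.9 = 121.62 kPa.
Pore pressure: u = 9.81×(7 − 0) = 68.67 kPa.
Initial effective stress: σ'_0 = σ_v − u = 121.62 − 68.67 = 52.95 kPa.
Stress increase at mid-clay by the 2:1 spreading method:
Δσ = qBL/((B+z)(L+z)) = 289×4.8×4.8/((4.8+7)(4.8+7)) = 47.821 kPa
Final effective stress: σ'_f = 52.95 + 47.821 = 100.77 kPa.
σ'_f = 100.77 > σ'_p = 77.7 kPa, so the stress path crosses the preconsolidation pressure — recompression up to σ'_p, then virgin compression beyond:
S_c = H/(1+e₀)·[C_r·log₁₀(σ'_p/σ'_0) + C_c·log₁₀(σ'_f/σ'_p)]
    = 7.8/1.93 × [0.037×log₁₀(77.7/52.95) + 0.39×log₁₀(100.77/77.7)]
    = 4.0415 × [0.0061625 + 0.044035] = 0.2029 m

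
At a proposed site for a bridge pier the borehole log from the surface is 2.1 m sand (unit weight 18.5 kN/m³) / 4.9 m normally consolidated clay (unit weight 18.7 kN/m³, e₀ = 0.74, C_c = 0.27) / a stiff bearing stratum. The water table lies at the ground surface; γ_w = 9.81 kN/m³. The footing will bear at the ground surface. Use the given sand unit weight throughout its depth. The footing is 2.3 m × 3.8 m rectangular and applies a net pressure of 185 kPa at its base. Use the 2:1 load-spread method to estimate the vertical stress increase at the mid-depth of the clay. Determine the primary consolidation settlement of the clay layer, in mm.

Mid-depth of clay below the ground surface: z = 2.1 + 4.9/2 = 4.55 m.
Total vertical stress at mid-clay: σ_v = 18.5×2.1 + 18.7×2.45 = 84.665 kPa.
Pore pressure: u = 9.81×(4.55 − 0) = 44.636 kPa.
Initial effective stress: σ'_0 = σ_v − u = 84.665 − 44.636 = 40.029 kPa.
Stress increase at mid-clay by the 2:1 spreading method:
Δσ = qBL/((B+z)(L+z)) = 185×2.3×3.8/((2.3+4.55)(3.8+4.55)) = 28.269 kPa
Final effective stress: σ'_f = σ'_0 + Δσ = 40.029 + 28.269 = 68.298 kPa.
Normally consolidated clay, so the full stress increment lies on the virgin compression line:
S_c = C_c·H/(1+e₀)·log₁₀(σ'_f/σ'_0) = 0.27×4.9/(1+0.74)×log₁₀(68.298/40.029)
    = 0.76034 × 0.23203 = 0.1764 m

S_c ≈ 176 mm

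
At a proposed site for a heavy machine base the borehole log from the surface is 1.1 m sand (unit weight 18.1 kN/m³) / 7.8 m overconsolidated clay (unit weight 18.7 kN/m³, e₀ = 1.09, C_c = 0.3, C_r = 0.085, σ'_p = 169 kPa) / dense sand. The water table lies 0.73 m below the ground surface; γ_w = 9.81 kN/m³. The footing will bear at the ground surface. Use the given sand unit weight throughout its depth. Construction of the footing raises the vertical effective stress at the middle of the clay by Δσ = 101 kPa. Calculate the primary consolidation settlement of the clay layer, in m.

S_c ≈ 0.151 m

Mid-depth of clay below the ground surface: z = 1.1 + 7.8/2 = 5 m.
Total vertical stress at mid-clay: σ_v = 18.1×1.1 + 18.7×3.9 = 92.84 kPa.
Pore pressure: u = 9.81×(5 − 0.73) = 41.889 kPa.
Initial effective stress: σ'_0 = σ_v − u = 92.84 − 41.889 = 50.951 kPa.
Final effective stress: σ'_f = 50.951 + 101 = 151.95 kPa.
σ'_f = 151.95 ≤ σ'_p = 169 kPa, so the clay remains overconsolidated and only the recompression index applies:
S_c = C_r·H/(1+e₀)·log₁₀(σ'_f/σ'_0) = 0.085×7.8/2.09×log₁₀(151.95/50.951)
    = 0.31723 × 0.47455 = 0.1505 m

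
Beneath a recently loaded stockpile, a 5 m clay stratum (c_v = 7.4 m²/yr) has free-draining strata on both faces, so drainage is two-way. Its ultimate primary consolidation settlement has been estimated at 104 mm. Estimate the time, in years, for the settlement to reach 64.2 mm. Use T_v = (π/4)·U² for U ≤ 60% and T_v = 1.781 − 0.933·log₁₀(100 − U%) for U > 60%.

Drainage path length: H_d = H/2 = 2.5 m (double drainage).
U = S(t)/S_ult = 64.2/104 = 0.6173.
U > 60%: T_v = 1.781 − 0.933·log₁₀(100 − 61.731) = 0.3042.
t = T_v·H_d²/c_v = 0.3042×2.5²/7.4 = 0.2569 years.

t ≈ 0.257 years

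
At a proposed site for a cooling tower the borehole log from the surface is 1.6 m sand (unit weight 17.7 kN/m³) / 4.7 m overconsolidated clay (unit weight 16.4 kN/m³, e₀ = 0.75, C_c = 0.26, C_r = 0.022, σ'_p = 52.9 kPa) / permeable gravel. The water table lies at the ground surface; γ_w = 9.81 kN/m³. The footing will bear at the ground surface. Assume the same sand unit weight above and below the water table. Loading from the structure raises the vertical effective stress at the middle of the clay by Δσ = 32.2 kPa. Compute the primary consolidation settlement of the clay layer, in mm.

S_c ≈ 56 mm

Mid-depth of clay below the ground surface: z = 1.6 + 4.7/2 = 3.95 m.
Total vertical stress at mid-clay: σ_v = 17.7×1.6 + 16.4×2.35 = 66.86 kPa.
Pore pressure: u = 9.81×(3.95 − 0) = 38.75 kPa.
Initial effective stress: σ'_0 = σ_v − u = 66.86 − 38.75 = 28.11 kPa.
Final effective stress: σ'_f = 28.11 + 32.2 = 60.31 kPa.
σ'_f = 60.31 > σ'_p = 52.9 kPa, so the stress path crosses the preconsolidation pressure — recompression up to σ'_p, then virgin compression beyond:
S_c = H/(1+e₀)·[C_r·log₁₀(σ'_p/σ'_0) + C_c·log₁₀(σ'_f/σ'_p)]
    = 4.7/1.75 × [0.022×log₁₀(52.9/28.11) + 0.26×log₁₀(60.31/52.9)]
    = 2.6857 × [0.0060411 + 0.014803] = 0.05598 m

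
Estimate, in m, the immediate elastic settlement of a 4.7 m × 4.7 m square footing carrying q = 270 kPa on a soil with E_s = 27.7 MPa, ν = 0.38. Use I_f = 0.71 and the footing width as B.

Immediate (elastic) settlement: S_e = q·B·(1−ν²)/E_s · I_f.
E_s = 27.7 MPa = 27700 kPa.
S_e = 270 × 4.7 × (1 − 0.38²) / 27700 × 0.71
    = 270 × 4.7 × 0.8556 / 27700 × 0.71
    = 0.02783 m

S_e ≈ 0.0278 m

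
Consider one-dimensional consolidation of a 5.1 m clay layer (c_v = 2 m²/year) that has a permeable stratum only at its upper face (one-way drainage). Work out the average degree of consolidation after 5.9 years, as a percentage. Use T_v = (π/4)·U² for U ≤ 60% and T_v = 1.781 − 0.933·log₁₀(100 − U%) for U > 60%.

Drainage path length: H_d = H = 5.1 m (single drainage).
T_v = c_v·t/H_d² = 2×5.9/5.1² = 0.45367.
T_v = 0.45367 corresponds to the U > 60% branch:
U = 1 − 10^((1.781 − T_v)/0.933)/100 = 0.7354

U ≈ 73.5 %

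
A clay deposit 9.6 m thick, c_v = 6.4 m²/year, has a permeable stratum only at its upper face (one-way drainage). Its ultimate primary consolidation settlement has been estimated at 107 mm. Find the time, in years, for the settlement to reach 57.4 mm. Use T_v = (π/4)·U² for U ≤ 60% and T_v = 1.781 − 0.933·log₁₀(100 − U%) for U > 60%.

Drainage path length: H_d = H = 9.6 m (single drainage).
U = S(t)/S_ult = 57.4/107 = 0.5364.
U ≤ 60%: T_v = (π/4)·U² = (π/4)×0.53645² = 0.22602.
t = T_v·H_d²/c_v = 0.22602×9.6²/6.4 = 3.255 years.

t ≈ 3.25 years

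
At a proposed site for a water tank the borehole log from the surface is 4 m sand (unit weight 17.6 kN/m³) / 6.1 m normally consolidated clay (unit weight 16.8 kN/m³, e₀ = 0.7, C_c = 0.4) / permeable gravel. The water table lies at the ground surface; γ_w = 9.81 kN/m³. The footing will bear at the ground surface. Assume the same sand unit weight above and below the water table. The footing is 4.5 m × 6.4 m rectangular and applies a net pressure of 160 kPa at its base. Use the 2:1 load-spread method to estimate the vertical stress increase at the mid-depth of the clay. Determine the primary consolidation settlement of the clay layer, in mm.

Mid-depth of clay below the ground surface: z = 4 + 6.1/2 = 7.05 m.
Total vertical stress at mid-clay: σ_v = 17.6×4 + 16.8×3.05 = 121.64 kPa.
Pore pressure: u = 9.81×(7.05 − 0) = 69.16 kPa.
Initial effective stress: σ'_0 = σ_v − u = 121.64 − 69.16 = 52.48 kPa.
Stress increase at mid-clay by the 2:1 spreading method:
Δσ = qBL/((B+z)(L+z)) = 160×4.5×6.4/((4.5+7.05)(6.4+7.05)) = 29.663 kPa
Final effective stress: σ'_f = σ'_0 + Δσ = 52.48 + 29.663 = 82.143 kPa.
Normally consolidated clay, so the full stress increment lies on the virgin compression line:
S_c = C_c·H/(1+e₀)·log₁₀(σ'_f/σ'_0) = 0.4×6.1/(1+0.7)×log₁₀(82.143/52.48)
    = 1.4353 × 0.19458 = 0.2793 m

S_c ≈ 279 mm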